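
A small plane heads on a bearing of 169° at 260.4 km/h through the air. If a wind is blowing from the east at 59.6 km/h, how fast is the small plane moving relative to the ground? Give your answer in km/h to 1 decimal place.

Taking east as x and north as y: velocity relative to the air = (49.687, -255.616) km/h; the air relative to ground = (-59.600, 0.000) km/h.
Velocity relative to ground = (49.687, -255.616) + (-59.600, 0.000) = (-9.913, -255.616) km/h.
Speed = |(-9.913, -255.616)| = 255.808 km/h.

255.8 km/h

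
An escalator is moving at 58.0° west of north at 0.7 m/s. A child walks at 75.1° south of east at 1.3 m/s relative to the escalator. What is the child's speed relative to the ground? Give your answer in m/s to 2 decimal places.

Taking east as x and north as y: escalator velocity = (-0.594, 0.371) m/s; child velocity relative to escalator = (0.334, -1.256) m/s.
Velocity relative to ground = (-0.594, 0.371) + (0.334, -1.256) = (-0.259, -0.885) m/s.
Speed = |(-0.259, -0.885)| = 0.923 m/s.

0.92 m/s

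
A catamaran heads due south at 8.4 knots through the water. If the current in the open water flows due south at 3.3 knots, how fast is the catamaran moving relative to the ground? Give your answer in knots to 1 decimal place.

11.7 knots

Taking east as x and north as y: velocity relative to the water = (0.000, -8.400) knots; the water relative to ground = (0.000, -3.300) knots.
Velocity relative to ground = (0.000, -8.400) + (0.000, -3.300) = (0.000, -11.700) knots.
Speed = |(0.000, -11.700)| = 11.700 knots.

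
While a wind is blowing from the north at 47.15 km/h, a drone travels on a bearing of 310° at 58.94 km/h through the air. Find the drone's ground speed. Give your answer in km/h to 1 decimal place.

46.1 km/h

Taking east as x and north as y: velocity relative to the air = (-45.151, 37.886) km/h; the air relative to ground = (0.000, -47.150) km/h.
Velocity relative to ground = (-45.151, 37.886) + (0.000, -47.150) = (-45.151, -9.264) km/h.
Speed = |(-45.151, -9.264)| = 46.091 km/h.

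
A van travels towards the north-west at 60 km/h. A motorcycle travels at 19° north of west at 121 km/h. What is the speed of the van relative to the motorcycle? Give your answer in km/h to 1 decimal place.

72.0 km/h

Taking east as x and north as y: van velocity = (-42.426, 42.426) km/h; motorcycle velocity = (-114.408, 39.394) km/h.
Velocity of van relative to motorcycle = (-42.426, 42.426) − (-114.408, 39.394) = (71.981, 3.033) km/h.
Magnitude = |(71.981, 3.033)| = 72.045 km/h.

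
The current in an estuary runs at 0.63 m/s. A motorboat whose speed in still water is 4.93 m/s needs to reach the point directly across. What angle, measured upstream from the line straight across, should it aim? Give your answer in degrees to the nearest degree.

7°

To cancel the current, the upstream component of the motorboat's velocity must equal the flow: 4.93 sin θ = 0.63.
sin θ = 0.63 / 4.93 = 0.1278.
θ = arcsin(0.1278) = 7.342°.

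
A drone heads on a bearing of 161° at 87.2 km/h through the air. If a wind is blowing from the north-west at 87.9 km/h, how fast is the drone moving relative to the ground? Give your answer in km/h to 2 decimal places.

Taking east as x and north as y: velocity relative to the air = (28.390, -82.449) km/h; the air relative to ground = (62.155, -62.155) km/h.
Velocity relative to ground = (28.390, -82.449) + (62.155, -62.155) = (90.544, -144.604) km/h.
Speed = |(90.544, -144.604)| = 170.612 km/h.

170.61 km/h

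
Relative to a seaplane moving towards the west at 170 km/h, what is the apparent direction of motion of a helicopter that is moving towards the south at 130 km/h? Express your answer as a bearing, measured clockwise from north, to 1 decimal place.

Taking east as x and north as y: helicopter velocity = (0.000, -130.000) km/h; seaplane velocity = (-170.000, 0.000) km/h.
Velocity of helicopter relative to seaplane = (0.000, -130.000) − (-170.000, 0.000) = (170.000, -130.000) km/h.
Bearing = atan2(170.00, -130.00) = 127.41° clockwise from north.

127.4°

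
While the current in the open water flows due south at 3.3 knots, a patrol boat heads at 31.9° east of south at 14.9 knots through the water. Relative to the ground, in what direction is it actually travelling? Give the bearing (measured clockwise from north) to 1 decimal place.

Taking east as x and north as y: velocity relative to the water = (7.874, -12.650) knots; the water relative to ground = (0.000, -3.300) knots.
Velocity relative to ground = (7.874, -12.650) + (0.000, -3.300) = (7.874, -15.950) knots.
Bearing = atan2(7.87, -15.95) = 153.73° clockwise from north.

153.7°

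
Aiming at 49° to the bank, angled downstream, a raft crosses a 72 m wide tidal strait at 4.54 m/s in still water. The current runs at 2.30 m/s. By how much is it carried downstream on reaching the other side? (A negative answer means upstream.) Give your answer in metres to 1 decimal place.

Perpendicular speed = 3.426 m/s; crossing time = 72 / 3.426 = 21.013 s.
Net downstream speed = 5.279 m/s.
Drift = 5.279 × 21.013 = 110.920 m (downstream).

110.9 m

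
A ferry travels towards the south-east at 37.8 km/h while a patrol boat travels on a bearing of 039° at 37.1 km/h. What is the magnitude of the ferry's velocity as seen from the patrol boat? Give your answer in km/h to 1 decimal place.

Taking east as x and north as y: ferry velocity = (26.729, -26.729) km/h; patrol boat velocity = (23.348, 28.832) km/h.
Velocity of ferry relative to patrol boat = (26.729, -26.729) − (23.348, 28.832) = (3.381, -55.561) km/h.
Magnitude = |(3.381, -55.561)| = 55.664 km/h.

55.7 km/h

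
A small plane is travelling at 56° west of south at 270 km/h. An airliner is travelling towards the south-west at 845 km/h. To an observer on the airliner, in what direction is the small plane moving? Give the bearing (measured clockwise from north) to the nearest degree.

Taking east as x and north as y: small plane velocity = (-223.840, -150.982) km/h; airliner velocity = (-597.505, -597.505) km/h.
Velocity of small plane relative to airliner = (-223.840, -150.982) − (-597.505, -597.505) = (373.665, 446.523) km/h.
Bearing = atan2(373.67, 446.52) = 39.92° clockwise from north.

040°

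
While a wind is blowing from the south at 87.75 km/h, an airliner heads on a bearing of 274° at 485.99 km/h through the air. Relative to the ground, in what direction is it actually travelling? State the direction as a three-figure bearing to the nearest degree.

284°

Taking east as x and north as y: velocity relative to the air = (-484.806, 33.901) km/h; the air relative to ground = (0.000, 87.750) km/h.
Velocity relative to ground = (-484.806, 33.901) + (0.000, 87.750) = (-484.806, 121.651) km/h.
Bearing = atan2(-484.81, 121.65) = 284.09° clockwise from north.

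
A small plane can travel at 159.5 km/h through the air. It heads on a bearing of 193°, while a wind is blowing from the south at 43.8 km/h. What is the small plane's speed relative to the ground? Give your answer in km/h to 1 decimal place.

Taking east as x and north as y: velocity relative to the air = (-35.880, -155.412) km/h; the air relative to ground = (0.000, 43.800) km/h.
Velocity relative to ground = (-35.880, -155.412) + (0.000, 43.800) = (-35.880, -111.612) km/h.
Speed = |(-35.880, -111.612)| = 117.237 km/h.

117.2 km/h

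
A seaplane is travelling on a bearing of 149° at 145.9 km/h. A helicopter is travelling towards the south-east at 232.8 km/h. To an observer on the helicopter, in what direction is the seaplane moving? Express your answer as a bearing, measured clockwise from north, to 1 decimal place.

Taking east as x and north as y: seaplane velocity = (75.144, -125.061) km/h; helicopter velocity = (164.614, -164.614) km/h.
Velocity of seaplane relative to helicopter = (75.144, -125.061) − (164.614, -164.614) = (-89.470, 39.554) km/h.
Bearing = atan2(-89.47, 39.55) = 293.85° clockwise from north.

293.8°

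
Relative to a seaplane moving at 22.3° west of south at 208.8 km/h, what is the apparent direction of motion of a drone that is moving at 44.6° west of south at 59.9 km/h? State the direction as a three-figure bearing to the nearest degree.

Taking east as x and north as y: drone velocity = (-42.059, -42.650) km/h; seaplane velocity = (-79.230, -193.184) km/h.
Velocity of drone relative to seaplane = (-42.059, -42.650) − (-79.230, -193.184) = (37.171, 150.533) km/h.
Bearing = atan2(37.17, 150.53) = 13.87° clockwise from north.

014°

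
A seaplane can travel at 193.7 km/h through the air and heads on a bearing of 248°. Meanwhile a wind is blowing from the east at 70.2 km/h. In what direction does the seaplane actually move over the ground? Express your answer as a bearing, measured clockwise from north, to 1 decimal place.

Taking east as x and north as y: velocity relative to the air = (-179.596, -72.561) km/h; the air relative to ground = (-70.200, 0.000) km/h.
Velocity relative to ground = (-179.596, -72.561) + (-70.200, 0.000) = (-249.796, -72.561) km/h.
Bearing = atan2(-249.80, -72.56) = 253.80° clockwise from north.

253.8°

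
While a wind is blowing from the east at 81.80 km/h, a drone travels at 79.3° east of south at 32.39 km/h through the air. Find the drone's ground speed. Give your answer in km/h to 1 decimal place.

Taking east as x and north as y: velocity relative to the air = (31.827, -6.014) km/h; the air relative to ground = (-81.800, 0.000) km/h.
Velocity relative to ground = (31.827, -6.014) + (-81.800, 0.000) = (-49.973, -6.014) km/h.
Speed = |(-49.973, -6.014)| = 50.334 km/h.

50.3 km/h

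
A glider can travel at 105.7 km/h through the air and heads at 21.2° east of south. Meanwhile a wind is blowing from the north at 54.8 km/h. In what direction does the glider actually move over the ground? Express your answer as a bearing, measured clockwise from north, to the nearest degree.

166°

Taking east as x and north as y: velocity relative to the air = (38.224, -98.547) km/h; the air relative to ground = (0.000, -54.800) km/h.
Velocity relative to ground = (38.224, -98.547) + (0.000, -54.800) = (38.224, -153.347) km/h.
Bearing = atan2(38.22, -153.35) = 166.00° clockwise from north.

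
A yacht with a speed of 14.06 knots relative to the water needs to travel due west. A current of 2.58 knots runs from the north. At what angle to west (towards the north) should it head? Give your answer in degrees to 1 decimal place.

10.6°

The current pushes perpendicular to the desired track; the heading must have a component into the current equal to 2.58 knots: 14.06 sin θ = 2.58.
sin θ = 0.1835, so θ = 10.574°.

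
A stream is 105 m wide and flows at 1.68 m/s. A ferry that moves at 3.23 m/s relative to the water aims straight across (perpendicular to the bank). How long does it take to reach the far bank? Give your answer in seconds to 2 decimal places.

32.51 s

The component of the ferry's velocity perpendicular to the bank is 3.23 m/s.
The flow acts along the bank and has no component across it.
Time = 105 / 3.230 = 32.508 s.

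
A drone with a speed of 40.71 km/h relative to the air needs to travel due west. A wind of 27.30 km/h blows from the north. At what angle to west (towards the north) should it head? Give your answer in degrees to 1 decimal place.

42.1°

The wind pushes perpendicular to the desired track; the heading must have a component into the wind equal to 27.30 km/h: 40.71 sin θ = 27.30.
sin θ = 0.6706, so θ = 42.113°.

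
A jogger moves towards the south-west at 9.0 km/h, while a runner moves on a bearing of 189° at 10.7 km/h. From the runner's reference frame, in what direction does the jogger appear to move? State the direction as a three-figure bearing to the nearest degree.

Taking east as x and north as y: jogger velocity = (-6.364, -6.364) km/h; runner velocity = (-1.674, -10.568) km/h.
Velocity of jogger relative to runner = (-6.364, -6.364) − (-1.674, -10.568) = (-4.690, 4.204) km/h.
Bearing = atan2(-4.69, 4.20) = 311.87° clockwise from north.

312°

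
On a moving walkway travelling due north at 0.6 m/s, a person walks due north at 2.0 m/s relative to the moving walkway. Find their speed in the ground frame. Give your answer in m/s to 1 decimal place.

Taking east as x and north as y: moving walkway velocity = (0.000, 0.600) m/s; person velocity relative to moving walkway = (0.000, 2.000) m/s.
Velocity relative to ground = (0.000, 0.600) + (0.000, 2.000) = (0.000, 2.600) m/s.
Speed = |(0.000, 2.600)| = 2.600 m/s.

2.6 m/s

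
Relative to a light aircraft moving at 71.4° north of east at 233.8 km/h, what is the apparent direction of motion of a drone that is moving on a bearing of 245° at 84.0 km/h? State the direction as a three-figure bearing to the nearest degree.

210°

Taking east as x and north as y: drone velocity = (-76.130, -35.500) km/h; light aircraft velocity = (74.573, 221.588) km/h.
Velocity of drone relative to light aircraft = (-76.130, -35.500) − (74.573, 221.588) = (-150.703, -257.088) km/h.
Bearing = atan2(-150.70, -257.09) = 210.38° clockwise from north.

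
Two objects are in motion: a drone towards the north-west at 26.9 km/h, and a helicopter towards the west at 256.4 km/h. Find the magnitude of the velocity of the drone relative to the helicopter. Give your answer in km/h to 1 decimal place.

Taking east as x and north as y: drone velocity = (-19.021, 19.021) km/h; helicopter velocity = (-256.400, 0.000) km/h.
Velocity of drone relative to helicopter = (-19.021, 19.021) − (-256.400, 0.000) = (237.379, 19.021) km/h.
Magnitude = |(237.379, 19.021)| = 238.140 km/h.

238.1 km/h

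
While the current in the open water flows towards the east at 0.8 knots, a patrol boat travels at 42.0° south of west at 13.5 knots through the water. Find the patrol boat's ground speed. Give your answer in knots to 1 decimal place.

12.9 knots

Taking east as x and north as y: velocity relative to the water = (-10.032, -9.033) knots; the water relative to ground = (0.800, 0.000) knots.
Velocity relative to ground = (-10.032, -9.033) + (0.800, 0.000) = (-9.232, -9.033) knots.
Speed = |(-9.232, -9.033)| = 12.917 knots.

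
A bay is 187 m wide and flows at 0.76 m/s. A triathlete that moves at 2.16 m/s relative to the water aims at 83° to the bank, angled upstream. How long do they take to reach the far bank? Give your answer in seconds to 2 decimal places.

87.22 s

The component of the triathlete's velocity perpendicular to the bank is 2.16 × sin 83° = 2.144 m/s.
The current is parallel to the bank, so it does not affect the crossing time.
Time = 187 / 2.144 = 87.224 s.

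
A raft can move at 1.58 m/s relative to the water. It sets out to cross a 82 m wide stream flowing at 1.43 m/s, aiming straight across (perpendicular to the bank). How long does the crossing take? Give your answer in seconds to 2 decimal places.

The component of the raft's velocity perpendicular to the bank is 1.58 m/s.
The flow acts along the bank and has no component across it.
Time = 82 / 1.580 = 51.899 s.

51.90 s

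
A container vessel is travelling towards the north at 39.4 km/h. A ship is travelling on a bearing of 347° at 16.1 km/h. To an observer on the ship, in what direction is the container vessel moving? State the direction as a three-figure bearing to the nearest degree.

009°

Taking east as x and north as y: container vessel velocity = (0.000, 39.400) km/h; ship velocity = (-3.622, 15.687) km/h.
Velocity of container vessel relative to ship = (0.000, 39.400) − (-3.622, 15.687) = (3.622, 23.713) km/h.
Bearing = atan2(3.62, 23.71) = 8.68° clockwise from north.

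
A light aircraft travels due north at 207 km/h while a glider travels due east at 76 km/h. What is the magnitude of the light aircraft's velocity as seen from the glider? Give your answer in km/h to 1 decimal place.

220.5 km/h

Taking east as x and north as y: light aircraft velocity = (0.000, 207.000) km/h; glider velocity = (76.000, 0.000) km/h.
Velocity of light aircraft relative to glider = (0.000, 207.000) − (76.000, 0.000) = (-76.000, 207.000) km/h.
Magnitude = |(-76.000, 207.000)| = 220.511 km/h.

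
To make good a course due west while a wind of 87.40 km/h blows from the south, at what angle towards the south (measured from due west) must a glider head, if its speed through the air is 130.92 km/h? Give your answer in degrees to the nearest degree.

42°

The wind pushes perpendicular to the desired track; the heading must have a component into the wind equal to 87.40 km/h: 130.92 sin θ = 87.40.
sin θ = 0.6676, so θ = 41.881°.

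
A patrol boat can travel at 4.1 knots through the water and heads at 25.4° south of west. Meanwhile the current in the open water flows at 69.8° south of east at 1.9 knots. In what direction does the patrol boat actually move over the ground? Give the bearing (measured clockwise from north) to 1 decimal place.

Taking east as x and north as y: velocity relative to the water = (-3.704, -1.759) knots; the water relative to ground = (0.656, -1.783) knots.
Velocity relative to ground = (-3.704, -1.759) + (0.656, -1.783) = (-3.048, -3.542) knots.
Bearing = atan2(-3.05, -3.54) = 220.71° clockwise from north.

220.7°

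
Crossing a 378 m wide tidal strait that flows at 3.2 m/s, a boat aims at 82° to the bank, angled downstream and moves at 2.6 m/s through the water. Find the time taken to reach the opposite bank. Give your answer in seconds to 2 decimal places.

The component of the boat's velocity perpendicular to the bank is 2.6 × sin 82° = 2.575 m/s.
The flow acts along the bank and has no component across it.
Time = 378 / 2.575 = 146.813 s.

146.81 s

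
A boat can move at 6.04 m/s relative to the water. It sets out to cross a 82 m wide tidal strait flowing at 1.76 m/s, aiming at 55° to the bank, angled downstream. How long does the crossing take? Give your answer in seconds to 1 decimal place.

16.6 s

The component of the boat's velocity perpendicular to the bank is 6.04 × sin 55° = 4.948 m/s.
The current is parallel to the bank, so it does not affect the crossing time.
Time = 82 / 4.948 = 16.573 s.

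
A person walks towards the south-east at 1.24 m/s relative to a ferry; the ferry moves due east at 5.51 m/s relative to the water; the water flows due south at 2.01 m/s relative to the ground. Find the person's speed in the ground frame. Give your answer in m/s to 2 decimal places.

7.01 m/s

In east/north components (m/s): person relative to ferry = (0.877, -0.877); ferry relative to water = (5.510, 0.000); water relative to ground = (0.000, -2.010).
Sum = (6.387, -2.887) m/s.
Speed = |(6.387, -2.887)| = 7.009 m/s.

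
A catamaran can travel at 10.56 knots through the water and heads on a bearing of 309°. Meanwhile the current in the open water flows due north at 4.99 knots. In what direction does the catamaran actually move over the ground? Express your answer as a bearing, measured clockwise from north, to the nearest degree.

Taking east as x and north as y: velocity relative to the water = (-8.207, 6.646) knots; the water relative to ground = (0.000, 4.990) knots.
Velocity relative to ground = (-8.207, 6.646) + (0.000, 4.990) = (-8.207, 11.636) knots.
Bearing = atan2(-8.21, 11.64) = 324.80° clockwise from north.

325°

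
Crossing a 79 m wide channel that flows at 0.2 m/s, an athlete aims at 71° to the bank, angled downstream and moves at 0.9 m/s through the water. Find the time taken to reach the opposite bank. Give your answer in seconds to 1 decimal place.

92.8 s

The component of the athlete's velocity perpendicular to the bank is 0.9 × sin 71° = 0.851 m/s.
Only the cross-stream component determines the crossing time; the current contributes nothing perpendicular to the bank.
Time = 79 / 0.851 = 92.836 s.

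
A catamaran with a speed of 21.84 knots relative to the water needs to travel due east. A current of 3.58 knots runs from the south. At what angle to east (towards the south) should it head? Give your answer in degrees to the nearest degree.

9°

The current pushes perpendicular to the desired track; the heading must have a component into the current equal to 3.58 knots: 21.84 sin θ = 3.58.
sin θ = 0.1639, so θ = 9.434°.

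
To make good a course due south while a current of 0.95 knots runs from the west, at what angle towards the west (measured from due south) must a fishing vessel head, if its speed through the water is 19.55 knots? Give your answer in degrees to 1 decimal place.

2.8°

The current pushes perpendicular to the desired track; the heading must have a component into the current equal to 0.95 knots: 19.55 sin θ = 0.95.
sin θ = 0.0486, so θ = 2.785°.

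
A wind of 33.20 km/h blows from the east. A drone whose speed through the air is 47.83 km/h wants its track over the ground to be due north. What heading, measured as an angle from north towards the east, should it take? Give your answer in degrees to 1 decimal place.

44.0°

The wind pushes perpendicular to the desired track; the heading must have a component into the wind equal to 33.20 km/h: 47.83 sin θ = 33.20.
sin θ = 0.6941, so θ = 43.958°.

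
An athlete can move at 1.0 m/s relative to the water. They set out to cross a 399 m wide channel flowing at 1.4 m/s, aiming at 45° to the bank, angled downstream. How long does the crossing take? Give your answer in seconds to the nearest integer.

564 s

The component of the athlete's velocity perpendicular to the bank is 1.0 × sin 45° = 0.707 m/s.
The current is parallel to the bank, so it does not affect the crossing time.
Time = 399 / 0.707 = 564.271 s.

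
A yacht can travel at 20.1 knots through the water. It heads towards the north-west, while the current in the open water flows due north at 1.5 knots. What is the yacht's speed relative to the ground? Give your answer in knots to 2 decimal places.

Taking east as x and north as y: velocity relative to the water = (-14.213, 14.213) knots; the water relative to ground = (0.000, 1.500) knots.
Velocity relative to ground = (-14.213, 14.213) + (0.000, 1.500) = (-14.213, 15.713) knots.
Speed = |(-14.213, 15.713)| = 21.187 knots.

21.19 knots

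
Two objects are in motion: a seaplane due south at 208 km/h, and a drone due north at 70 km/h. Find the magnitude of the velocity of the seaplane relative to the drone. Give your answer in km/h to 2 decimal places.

278.00 km/h

Taking east as x and north as y: seaplane velocity = (0.000, -208.000) km/h; drone velocity = (0.000, 70.000) km/h.
Velocity of seaplane relative to drone = (0.000, -208.000) − (0.000, 70.000) = (0.000, -278.000) km/h.
Magnitude = |(0.000, -278.000)| = 278.000 km/h.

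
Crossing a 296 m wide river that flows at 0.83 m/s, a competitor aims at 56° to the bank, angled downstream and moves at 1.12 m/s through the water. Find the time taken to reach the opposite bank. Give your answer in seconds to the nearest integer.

319 s

The component of the competitor's velocity perpendicular to the bank is 1.12 × sin 56° = 0.929 m/s.
The flow acts along the bank and has no component across it.
Time = 296 / 0.929 = 318.786 s.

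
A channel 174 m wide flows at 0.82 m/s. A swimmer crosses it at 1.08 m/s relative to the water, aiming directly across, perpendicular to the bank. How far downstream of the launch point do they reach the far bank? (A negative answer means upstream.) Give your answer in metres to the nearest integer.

Perpendicular speed = 1.080 m/s; crossing time = 174 / 1.080 = 161.111 s.
Net downstream speed = 0.820 m/s.
Drift = 0.820 × 161.111 = 132.111 m (downstream).

132 m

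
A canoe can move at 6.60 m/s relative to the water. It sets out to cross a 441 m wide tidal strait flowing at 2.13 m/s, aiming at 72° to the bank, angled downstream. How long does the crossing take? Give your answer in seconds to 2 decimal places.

70.26 s

The component of the canoe's velocity perpendicular to the bank is 6.60 × sin 72° = 6.277 m/s.
The current is parallel to the bank, so it does not affect the crossing time.
Time = 441 / 6.277 = 70.257 s.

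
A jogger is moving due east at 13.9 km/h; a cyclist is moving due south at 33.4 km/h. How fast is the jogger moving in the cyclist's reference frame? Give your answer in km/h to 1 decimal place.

Taking east as x and north as y: jogger velocity = (13.900, 0.000) km/h; cyclist velocity = (0.000, -33.400) km/h.
Velocity of jogger relative to cyclist = (13.900, 0.000) − (0.000, -33.400) = (13.900, 33.400) km/h.
Magnitude = |(13.900, 33.400)| = 36.177 km/h.

36.2 km/h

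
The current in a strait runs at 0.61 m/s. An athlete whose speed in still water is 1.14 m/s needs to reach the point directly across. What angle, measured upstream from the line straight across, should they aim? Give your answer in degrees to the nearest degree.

To cancel the current, the upstream component of the athlete's velocity must equal the flow: 1.14 sin θ = 0.61.
sin θ = 0.61 / 1.14 = 0.5351.
θ = arcsin(0.5351) = 32.350°.

32°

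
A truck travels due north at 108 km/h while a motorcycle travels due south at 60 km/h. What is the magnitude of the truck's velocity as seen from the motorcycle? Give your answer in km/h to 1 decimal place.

Taking east as x and north as y: truck velocity = (0.000, 108.000) km/h; motorcycle velocity = (0.000, -60.000) km/h.
Velocity of truck relative to motorcycle = (0.000, 108.000) − (0.000, -60.000) = (0.000, 168.000) km/h.
Magnitude = |(0.000, 168.000)| = 168.000 km/h.

168.0 km/h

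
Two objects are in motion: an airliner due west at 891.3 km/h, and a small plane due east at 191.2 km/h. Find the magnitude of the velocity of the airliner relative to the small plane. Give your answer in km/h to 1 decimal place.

Taking east as x and north as y: airliner velocity = (-891.300, 0.000) km/h; small plane velocity = (191.200, 0.000) km/h.
Velocity of airliner relative to small plane = (-891.300, 0.000) − (191.200, 0.000) = (-1082.500, 0.000) km/h.
Magnitude = |(-1082.500, 0.000)| = 1082.500 km/h.

1082.5 km/h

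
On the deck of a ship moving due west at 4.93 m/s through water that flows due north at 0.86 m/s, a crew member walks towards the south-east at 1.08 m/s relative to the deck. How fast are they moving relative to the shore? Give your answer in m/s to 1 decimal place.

In east/north components (m/s): crew member relative to ship = (0.764, -0.764); ship relative to water = (-4.930, 0.000); water relative to ground = (0.000, 0.860).
Sum = (-4.166, 0.096) m/s.
Speed = |(-4.166, 0.096)| = 4.167 m/s.

4.2 m/s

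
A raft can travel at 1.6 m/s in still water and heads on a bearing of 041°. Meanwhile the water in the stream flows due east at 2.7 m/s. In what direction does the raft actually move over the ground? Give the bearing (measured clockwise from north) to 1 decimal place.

072.1°

Taking east as x and north as y: velocity relative to the water = (1.050, 1.208) m/s; the water relative to ground = (2.700, 0.000) m/s.
Velocity relative to ground = (1.050, 1.208) + (2.700, 0.000) = (3.750, 1.208) m/s.
Bearing = atan2(3.75, 1.21) = 72.15° clockwise from north.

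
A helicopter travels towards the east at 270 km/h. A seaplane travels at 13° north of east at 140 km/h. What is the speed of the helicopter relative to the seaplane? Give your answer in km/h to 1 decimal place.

137.3 km/h

Taking east as x and north as y: helicopter velocity = (270.000, 0.000) km/h; seaplane velocity = (136.412, 31.493) km/h.
Velocity of helicopter relative to seaplane = (270.000, 0.000) − (136.412, 31.493) = (133.588, -31.493) km/h.
Magnitude = |(133.588, -31.493)| = 137.250 km/h.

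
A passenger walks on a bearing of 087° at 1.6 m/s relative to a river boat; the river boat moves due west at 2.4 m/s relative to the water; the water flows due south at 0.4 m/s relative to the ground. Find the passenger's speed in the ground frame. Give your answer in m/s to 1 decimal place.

0.9 m/s

In east/north components (m/s): passenger relative to river boat = (1.598, 0.084); river boat relative to water = (-2.400, 0.000); water relative to ground = (0.000, -0.400).
Sum = (-0.802, -0.316) m/s.
Speed = |(-0.802, -0.316)| = 0.862 m/s.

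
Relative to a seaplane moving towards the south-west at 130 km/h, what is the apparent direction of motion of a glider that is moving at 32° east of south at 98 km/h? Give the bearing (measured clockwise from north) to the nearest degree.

Taking east as x and north as y: glider velocity = (51.932, -83.109) km/h; seaplane velocity = (-91.924, -91.924) km/h.
Velocity of glider relative to seaplane = (51.932, -83.109) − (-91.924, -91.924) = (143.856, 8.815) km/h.
Bearing = atan2(143.86, 8.82) = 86.49° clockwise from north.

086°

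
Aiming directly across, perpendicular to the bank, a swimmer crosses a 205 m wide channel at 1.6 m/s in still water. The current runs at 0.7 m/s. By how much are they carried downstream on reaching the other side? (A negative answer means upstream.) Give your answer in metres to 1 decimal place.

89.7 m

Perpendicular speed = 1.600 m/s; crossing time = 205 / 1.600 = 128.125 s.
Net downstream speed = 0.700 m/s.
Drift = 0.700 × 128.125 = 89.688 m (downstream).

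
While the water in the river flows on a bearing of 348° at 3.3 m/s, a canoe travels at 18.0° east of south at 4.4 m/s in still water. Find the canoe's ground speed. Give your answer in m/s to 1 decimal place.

1.2 m/s

Taking east as x and north as y: velocity relative to the water = (1.360, -4.185) m/s; the water relative to ground = (-0.686, 3.228) m/s.
Velocity relative to ground = (1.360, -4.185) + (-0.686, 3.228) = (0.674, -0.957) m/s.
Speed = |(0.674, -0.957)| = 1.170 m/s.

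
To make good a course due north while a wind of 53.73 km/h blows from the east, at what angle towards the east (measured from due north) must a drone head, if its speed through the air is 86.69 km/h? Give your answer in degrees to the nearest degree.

The wind pushes perpendicular to the desired track; the heading must have a component into the wind equal to 53.73 km/h: 86.69 sin θ = 53.73.
sin θ = 0.6198, so θ = 38.301°.

38°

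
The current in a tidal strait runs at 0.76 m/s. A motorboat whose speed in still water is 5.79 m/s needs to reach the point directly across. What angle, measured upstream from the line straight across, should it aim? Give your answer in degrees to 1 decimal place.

7.5°

To cancel the current, the upstream component of the motorboat's velocity must equal the flow: 5.79 sin θ = 0.76.
sin θ = 0.76 / 5.79 = 0.1313.
θ = arcsin(0.1313) = 7.542°.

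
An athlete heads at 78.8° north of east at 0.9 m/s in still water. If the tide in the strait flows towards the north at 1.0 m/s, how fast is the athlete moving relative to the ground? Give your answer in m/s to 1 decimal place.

Taking east as x and north as y: velocity relative to the water = (0.175, 0.883) m/s; the water relative to ground = (0.000, 1.000) m/s.
Velocity relative to ground = (0.175, 0.883) + (0.000, 1.000) = (0.175, 1.883) m/s.
Speed = |(0.175, 1.883)| = 1.891 m/s.

1.9 m/s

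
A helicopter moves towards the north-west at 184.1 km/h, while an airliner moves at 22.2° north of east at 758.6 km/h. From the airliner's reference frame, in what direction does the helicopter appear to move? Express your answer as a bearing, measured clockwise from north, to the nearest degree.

Taking east as x and north as y: helicopter velocity = (-130.178, 130.178) km/h; airliner velocity = (702.365, 286.630) km/h.
Velocity of helicopter relative to airliner = (-130.178, 130.178) − (702.365, 286.630) = (-832.544, -156.452) km/h.
Bearing = atan2(-832.54, -156.45) = 259.36° clockwise from north.

259°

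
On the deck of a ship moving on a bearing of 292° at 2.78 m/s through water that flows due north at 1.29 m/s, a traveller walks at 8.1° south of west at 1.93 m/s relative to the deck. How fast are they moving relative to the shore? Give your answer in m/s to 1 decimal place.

4.9 m/s

In east/north components (m/s): traveller relative to ship = (-1.911, -0.272); ship relative to water = (-2.578, 1.041); water relative to ground = (0.000, 1.290).
Sum = (-4.488, 2.059) m/s.
Speed = |(-4.488, 2.059)| = 4.938 m/s.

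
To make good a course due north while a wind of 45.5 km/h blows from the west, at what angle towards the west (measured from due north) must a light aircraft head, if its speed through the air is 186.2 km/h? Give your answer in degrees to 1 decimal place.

14.1°

The wind pushes perpendicular to the desired track; the heading must have a component into the wind equal to 45.5 km/h: 186.2 sin θ = 45.5.
sin θ = 0.2444, so θ = 14.144°.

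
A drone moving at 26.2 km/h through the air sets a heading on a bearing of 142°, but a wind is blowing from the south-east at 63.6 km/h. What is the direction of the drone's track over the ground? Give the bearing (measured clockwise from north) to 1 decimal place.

Taking east as x and north as y: velocity relative to the air = (16.130, -20.646) km/h; the air relative to ground = (-44.972, 44.972) km/h.
Velocity relative to ground = (16.130, -20.646) + (-44.972, 44.972) = (-28.842, 24.326) km/h.
Bearing = atan2(-28.84, 24.33) = 310.15° clockwise from north.

310.1°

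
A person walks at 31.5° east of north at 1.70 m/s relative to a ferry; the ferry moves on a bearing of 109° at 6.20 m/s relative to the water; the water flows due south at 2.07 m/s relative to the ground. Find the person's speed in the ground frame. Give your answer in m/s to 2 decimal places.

7.25 m/s

In east/north components (m/s): person relative to ferry = (0.888, 1.449); ferry relative to water = (5.862, -2.019); water relative to ground = (0.000, -2.070).
Sum = (6.750, -2.639) m/s.
Speed = |(6.750, -2.639)| = 7.248 m/s.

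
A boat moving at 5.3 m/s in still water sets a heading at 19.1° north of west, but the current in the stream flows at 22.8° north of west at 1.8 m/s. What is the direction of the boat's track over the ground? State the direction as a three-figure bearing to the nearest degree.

Taking east as x and north as y: velocity relative to the water = (-5.008, 1.734) m/s; the water relative to ground = (-1.659, 0.698) m/s.
Velocity relative to ground = (-5.008, 1.734) + (-1.659, 0.698) = (-6.668, 2.432) m/s.
Bearing = atan2(-6.67, 2.43) = 290.04° clockwise from north.

290°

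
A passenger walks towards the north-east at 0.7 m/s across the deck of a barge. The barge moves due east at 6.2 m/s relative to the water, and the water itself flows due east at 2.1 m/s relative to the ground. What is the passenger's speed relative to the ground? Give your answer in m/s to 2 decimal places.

8.81 m/s

In east/north components (m/s): passenger relative to barge = (0.495, 0.495); barge relative to water = (6.200, 0.000); water relative to ground = (2.100, 0.000).
Sum = (8.795, 0.495) m/s.
Speed = |(8.795, 0.495)| = 8.809 m/s.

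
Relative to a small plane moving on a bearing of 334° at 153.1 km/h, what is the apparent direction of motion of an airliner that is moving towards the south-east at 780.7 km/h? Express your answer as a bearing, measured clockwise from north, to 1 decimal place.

138.1°

Taking east as x and north as y: airliner velocity = (552.038, -552.038) km/h; small plane velocity = (-67.115, 137.605) km/h.
Velocity of airliner relative to small plane = (552.038, -552.038) − (-67.115, 137.605) = (619.153, -689.644) km/h.
Bearing = atan2(619.15, -689.64) = 138.08° clockwise from north.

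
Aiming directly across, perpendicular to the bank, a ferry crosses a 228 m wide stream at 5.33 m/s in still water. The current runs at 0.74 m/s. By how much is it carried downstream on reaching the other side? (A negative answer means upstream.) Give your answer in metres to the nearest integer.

Perpendicular speed = 5.330 m/s; crossing time = 228 / 5.330 = 42.777 s.
Net downstream speed = 0.740 m/s.
Drift = 0.740 × 42.777 = 31.655 m (downstream).

32 m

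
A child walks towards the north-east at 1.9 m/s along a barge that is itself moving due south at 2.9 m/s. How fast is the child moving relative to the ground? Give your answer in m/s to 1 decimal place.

Taking east as x and north as y: barge velocity = (0.000, -2.900) m/s; child velocity relative to barge = (1.344, 1.344) m/s.
Velocity relative to ground = (0.000, -2.900) + (1.344, 1.344) = (1.344, -1.556) m/s.
Speed = |(1.344, -1.556)| = 2.056 m/s.

2.1 m/s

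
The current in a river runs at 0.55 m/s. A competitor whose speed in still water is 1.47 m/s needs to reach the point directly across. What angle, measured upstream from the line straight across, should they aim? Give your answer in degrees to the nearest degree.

22°

To cancel the current, the upstream component of the competitor's velocity must equal the flow: 1.47 sin θ = 0.55.
sin θ = 0.55 / 1.47 = 0.3741.
θ = arcsin(0.3741) = 21.972°.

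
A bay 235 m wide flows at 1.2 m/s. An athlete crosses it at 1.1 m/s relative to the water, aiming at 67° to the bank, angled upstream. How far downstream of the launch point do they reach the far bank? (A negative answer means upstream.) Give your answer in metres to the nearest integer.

179 m

Perpendicular speed = 1.013 m/s; crossing time = 235 / 1.013 = 232.086 s.
Net downstream speed = 0.770 m/s.
Drift = 0.770 × 232.086 = 178.752 m (downstream).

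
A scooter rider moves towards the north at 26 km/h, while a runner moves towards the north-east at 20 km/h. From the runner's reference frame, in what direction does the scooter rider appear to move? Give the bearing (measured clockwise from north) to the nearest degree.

Taking east as x and north as y: scooter rider velocity = (0.000, 26.000) km/h; runner velocity = (14.142, 14.142) km/h.
Velocity of scooter rider relative to runner = (0.000, 26.000) − (14.142, 14.142) = (-14.142, 11.858) km/h.
Bearing = atan2(-14.14, 11.86) = 309.98° clockwise from north.

310°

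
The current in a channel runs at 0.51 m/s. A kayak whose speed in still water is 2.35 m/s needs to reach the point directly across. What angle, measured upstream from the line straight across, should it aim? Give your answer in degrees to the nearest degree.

13°

To cancel the current, the upstream component of the kayak's velocity must equal the flow: 2.35 sin θ = 0.51.
sin θ = 0.51 / 2.35 = 0.2170.
θ = arcsin(0.2170) = 12.534°.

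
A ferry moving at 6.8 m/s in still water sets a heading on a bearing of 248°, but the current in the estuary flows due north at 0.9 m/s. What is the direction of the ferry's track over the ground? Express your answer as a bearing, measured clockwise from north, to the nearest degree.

Taking east as x and north as y: velocity relative to the water = (-6.305, -2.547) m/s; the water relative to ground = (0.000, 0.900) m/s.
Velocity relative to ground = (-6.305, -2.547) + (0.000, 0.900) = (-6.305, -1.647) m/s.
Bearing = atan2(-6.30, -1.65) = 255.36° clockwise from north.

255°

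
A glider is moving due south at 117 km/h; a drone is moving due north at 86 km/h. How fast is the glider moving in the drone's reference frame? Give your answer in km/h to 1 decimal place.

Taking east as x and north as y: glider velocity = (0.000, -117.000) km/h; drone velocity = (0.000, 86.000) km/h.
Velocity of glider relative to drone = (0.000, -117.000) − (0.000, 86.000) = (0.000, -203.000) km/h.
Magnitude = |(0.000, -203.000)| = 203.000 km/h.

203.0 km/h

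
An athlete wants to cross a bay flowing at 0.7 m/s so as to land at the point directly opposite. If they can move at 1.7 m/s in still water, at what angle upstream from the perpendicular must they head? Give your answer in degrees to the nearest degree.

To cancel the current, the upstream component of the athlete's velocity must equal the flow: 1.7 sin θ = 0.7.
sin θ = 0.7 / 1.7 = 0.4118.
θ = arcsin(0.4118) = 24.316°.

24°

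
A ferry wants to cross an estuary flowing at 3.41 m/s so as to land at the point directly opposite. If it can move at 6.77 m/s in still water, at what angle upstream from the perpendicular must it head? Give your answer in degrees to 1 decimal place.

To cancel the current, the upstream component of the ferry's velocity must equal the flow: 6.77 sin θ = 3.41.
sin θ = 3.41 / 6.77 = 0.5037.
θ = arcsin(0.5037) = 30.245°.

30.2°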